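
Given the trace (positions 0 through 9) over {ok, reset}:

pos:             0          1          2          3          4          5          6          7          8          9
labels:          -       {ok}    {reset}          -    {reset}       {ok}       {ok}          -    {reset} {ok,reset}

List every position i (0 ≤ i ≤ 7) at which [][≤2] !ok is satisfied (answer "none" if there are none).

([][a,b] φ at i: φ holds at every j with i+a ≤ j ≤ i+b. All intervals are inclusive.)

Evaluate at each i in [0,7]:
  i=0: ✗ (fails at j=1)
  i=1: ✗ (fails at j=1)
  i=2: ✓ (all of [2,4])
  i=3: ✗ (fails at j=5)
  i=4: ✗ (fails at j=5)
  i=5: ✗ (fails at j=5)
  i=6: ✗ (fails at j=6)
  i=7: ✗ (fails at j=9)

2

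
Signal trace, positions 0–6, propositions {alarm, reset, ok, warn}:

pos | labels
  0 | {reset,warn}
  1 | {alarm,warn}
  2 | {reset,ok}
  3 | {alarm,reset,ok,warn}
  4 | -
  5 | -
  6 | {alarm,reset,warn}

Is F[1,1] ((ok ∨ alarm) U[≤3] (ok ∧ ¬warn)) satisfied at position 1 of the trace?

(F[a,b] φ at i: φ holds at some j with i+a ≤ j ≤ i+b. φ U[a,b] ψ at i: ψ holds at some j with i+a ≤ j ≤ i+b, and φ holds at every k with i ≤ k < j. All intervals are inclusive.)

Yes

Check ((ok ∨ alarm) U[≤3] (ok ∧ ¬warn)) at each j in [2,2]:
  j=2: holds
Found at j=2 → formula holds.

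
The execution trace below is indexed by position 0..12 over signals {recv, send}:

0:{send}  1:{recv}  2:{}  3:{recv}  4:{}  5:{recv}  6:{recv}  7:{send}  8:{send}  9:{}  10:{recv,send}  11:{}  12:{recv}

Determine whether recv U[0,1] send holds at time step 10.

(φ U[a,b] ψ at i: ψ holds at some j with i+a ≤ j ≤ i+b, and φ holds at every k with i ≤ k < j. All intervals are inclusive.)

Need some j in [10,11] with send, and recv at every k in [10,j-1].
  j=10: send holds; no prefix to check → satisfied.

Holds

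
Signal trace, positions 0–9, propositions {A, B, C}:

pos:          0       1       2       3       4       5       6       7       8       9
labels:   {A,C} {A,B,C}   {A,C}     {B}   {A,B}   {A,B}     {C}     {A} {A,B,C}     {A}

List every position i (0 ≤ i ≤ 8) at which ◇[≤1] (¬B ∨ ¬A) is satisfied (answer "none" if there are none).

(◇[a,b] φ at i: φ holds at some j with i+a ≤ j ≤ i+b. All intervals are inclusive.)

0, 1, 2, 3, 5, 6, 7, 8

Evaluate at each i in [0,8]:
  i=0: ✓ (witness j=0)
  i=1: ✓ (witness j=2)
  i=2: ✓ (witness j=2)
  i=3: ✓ (witness j=3)
  i=4: ✗ (none in [4,5])
  i=5: ✓ (witness j=6)
  i=6: ✓ (witness j=6)
  i=7: ✓ (witness j=7)
  i=8: ✓ (witness j=9)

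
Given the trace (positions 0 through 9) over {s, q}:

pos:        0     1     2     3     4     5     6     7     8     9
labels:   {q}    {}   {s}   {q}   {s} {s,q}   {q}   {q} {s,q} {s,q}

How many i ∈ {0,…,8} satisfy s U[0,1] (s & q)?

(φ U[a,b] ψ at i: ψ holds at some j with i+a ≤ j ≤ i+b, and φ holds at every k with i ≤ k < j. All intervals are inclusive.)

Evaluate at each i in [0,8]:
  i=0: ✗ (no rhs in [0,1])
  i=1: ✗ (no rhs in [1,2])
  i=2: ✗ (no rhs in [2,3])
  i=3: ✗ (no rhs in [3,4])
  i=4: ✓ (rhs at j=5; lhs holds on [4,4])
  i=5: ✓ (rhs at j=5)
  i=6: ✗ (no rhs in [6,7])
  i=7: ✗ (lhs fails at k=7 before rhs at j=8)
  i=8: ✓ (rhs at j=8)
Positions where it holds: {4, 5, 8} → 3.

3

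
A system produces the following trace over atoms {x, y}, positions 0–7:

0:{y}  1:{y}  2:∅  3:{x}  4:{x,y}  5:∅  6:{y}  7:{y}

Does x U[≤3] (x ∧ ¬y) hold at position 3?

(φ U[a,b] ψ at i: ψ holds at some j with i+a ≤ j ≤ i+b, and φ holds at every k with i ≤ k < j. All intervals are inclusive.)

Yes

Need some j in [3,6] with (x ∧ ¬y), and x at every k in [3,j-1].
  j=3: (x ∧ ¬y) holds; no prefix to check → satisfied.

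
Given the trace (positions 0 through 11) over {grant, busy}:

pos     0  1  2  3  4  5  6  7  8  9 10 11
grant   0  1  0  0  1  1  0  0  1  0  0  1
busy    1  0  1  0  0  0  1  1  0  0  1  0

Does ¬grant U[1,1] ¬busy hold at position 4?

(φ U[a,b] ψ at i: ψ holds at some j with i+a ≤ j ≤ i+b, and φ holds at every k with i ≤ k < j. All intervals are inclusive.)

Need some j in [5,5] with ¬busy, and ¬grant at every k in [4,j-1].
  j=5: ¬busy holds, but ¬grant fails at k=4 → not this j.
No j in the window works → until fails.

No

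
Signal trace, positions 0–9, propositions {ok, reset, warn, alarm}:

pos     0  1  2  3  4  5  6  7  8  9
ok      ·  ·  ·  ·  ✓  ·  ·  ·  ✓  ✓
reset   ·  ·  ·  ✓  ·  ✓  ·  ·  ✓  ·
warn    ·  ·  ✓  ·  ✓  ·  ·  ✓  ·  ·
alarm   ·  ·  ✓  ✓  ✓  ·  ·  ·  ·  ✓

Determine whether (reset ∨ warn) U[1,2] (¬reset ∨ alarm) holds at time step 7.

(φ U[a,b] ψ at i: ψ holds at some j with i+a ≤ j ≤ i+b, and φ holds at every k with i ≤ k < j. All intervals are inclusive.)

Yes

Need some j in [8,9] with (¬reset ∨ alarm), and (reset ∨ warn) at every k in [7,j-1].
  j=8: (¬reset ∨ alarm) false.
  j=9: (¬reset ∨ alarm) holds; (reset ∨ warn) holds at every k in [7,8] → satisfied.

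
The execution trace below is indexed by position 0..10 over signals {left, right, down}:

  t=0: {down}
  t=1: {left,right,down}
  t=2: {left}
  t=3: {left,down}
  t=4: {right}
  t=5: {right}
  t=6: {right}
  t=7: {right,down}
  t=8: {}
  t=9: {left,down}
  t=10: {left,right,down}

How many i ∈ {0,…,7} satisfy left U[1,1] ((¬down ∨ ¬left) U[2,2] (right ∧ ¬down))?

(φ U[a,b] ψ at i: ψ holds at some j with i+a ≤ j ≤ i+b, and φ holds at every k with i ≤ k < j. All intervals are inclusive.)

1

Evaluate at each i in [0,7]:
  i=0: ✗ (no rhs in [1,1])
  i=1: ✗ (no rhs in [2,2])
  i=2: ✗ (no rhs in [3,3])
  i=3: ✓ (rhs at j=4; lhs holds on [3,3])
  i=4: ✗ (no rhs in [5,5])
  i=5: ✗ (no rhs in [6,6])
  i=6: ✗ (no rhs in [7,7])
  i=7: ✗ (no rhs in [8,8])
Positions where it holds: {3} → 1.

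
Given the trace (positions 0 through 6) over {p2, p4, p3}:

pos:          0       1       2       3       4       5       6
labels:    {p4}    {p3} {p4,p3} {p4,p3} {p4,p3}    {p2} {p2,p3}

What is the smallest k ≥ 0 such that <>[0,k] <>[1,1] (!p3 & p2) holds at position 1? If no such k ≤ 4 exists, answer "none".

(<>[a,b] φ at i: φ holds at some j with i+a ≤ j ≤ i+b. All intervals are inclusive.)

Scan j = 1,2,… for <>[1,1] (!p3 & p2):
  j=1: fails
  j=2: fails
  j=3: fails
  j=4: holds
First hit at j=4, so smallest k = 4-1 = 3.

3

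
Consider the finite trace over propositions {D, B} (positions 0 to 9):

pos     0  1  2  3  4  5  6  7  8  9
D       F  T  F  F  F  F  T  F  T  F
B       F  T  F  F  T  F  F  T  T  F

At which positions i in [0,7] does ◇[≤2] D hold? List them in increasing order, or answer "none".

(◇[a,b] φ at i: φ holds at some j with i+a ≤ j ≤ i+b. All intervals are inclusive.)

0, 1, 4, 5, 6, 7

Evaluate at each i in [0,7]:
  i=0: ✓ (witness j=1)
  i=1: ✓ (witness j=1)
  i=2: ✗ (none in [2,4])
  i=3: ✗ (none in [3,5])
  i=4: ✓ (witness j=6)
  i=5: ✓ (witness j=6)
  i=6: ✓ (witness j=6)
  i=7: ✓ (witness j=8)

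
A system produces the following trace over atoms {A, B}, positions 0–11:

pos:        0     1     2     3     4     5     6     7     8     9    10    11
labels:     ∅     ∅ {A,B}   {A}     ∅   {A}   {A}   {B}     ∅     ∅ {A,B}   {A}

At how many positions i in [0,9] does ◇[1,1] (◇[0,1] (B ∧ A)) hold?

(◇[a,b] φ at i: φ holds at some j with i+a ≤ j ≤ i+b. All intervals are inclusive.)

4

Evaluate at each i in [0,9]:
  i=0: ✓ (witness j=1)
  i=1: ✓ (witness j=2)
  i=2: ✗ (none in [3,3])
  i=3: ✗ (none in [4,4])
  i=4: ✗ (none in [5,5])
  i=5: ✗ (none in [6,6])
  i=6: ✗ (none in [7,7])
  i=7: ✗ (none in [8,8])
  i=8: ✓ (witness j=9)
  i=9: ✓ (witness j=10)
Positions where it holds: {0, 1, 8, 9} → 4.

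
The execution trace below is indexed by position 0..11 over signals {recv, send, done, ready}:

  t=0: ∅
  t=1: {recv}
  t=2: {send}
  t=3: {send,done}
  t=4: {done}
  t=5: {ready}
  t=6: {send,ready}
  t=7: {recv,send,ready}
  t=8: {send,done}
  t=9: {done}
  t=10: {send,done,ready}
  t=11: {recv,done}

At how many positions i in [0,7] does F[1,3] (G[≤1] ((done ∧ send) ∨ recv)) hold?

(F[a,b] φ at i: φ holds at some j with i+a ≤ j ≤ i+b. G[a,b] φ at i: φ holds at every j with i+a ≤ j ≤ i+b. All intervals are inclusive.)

Evaluate at each i in [0,7]:
  i=0: ✗ (none in [1,3])
  i=1: ✗ (none in [2,4])
  i=2: ✗ (none in [3,5])
  i=3: ✗ (none in [4,6])
  i=4: ✓ (witness j=7)
  i=5: ✓ (witness j=7)
  i=6: ✓ (witness j=7)
  i=7: ✓ (witness j=10)
Positions where it holds: {4, 5, 6, 7} → 4.

4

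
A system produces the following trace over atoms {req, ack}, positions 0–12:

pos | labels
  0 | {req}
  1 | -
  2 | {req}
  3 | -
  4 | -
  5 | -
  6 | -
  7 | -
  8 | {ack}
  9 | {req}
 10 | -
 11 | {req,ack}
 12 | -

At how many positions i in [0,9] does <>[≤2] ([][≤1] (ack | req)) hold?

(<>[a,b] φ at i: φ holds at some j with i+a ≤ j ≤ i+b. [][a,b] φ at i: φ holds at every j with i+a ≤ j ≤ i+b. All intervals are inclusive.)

Evaluate at each i in [0,9]:
  i=0: ✗ (none in [0,2])
  i=1: ✗ (none in [1,3])
  i=2: ✗ (none in [2,4])
  i=3: ✗ (none in [3,5])
  i=4: ✗ (none in [4,6])
  i=5: ✗ (none in [5,7])
  i=6: ✓ (witness j=8)
  i=7: ✓ (witness j=8)
  i=8: ✓ (witness j=8)
  i=9: ✗ (none in [9,11])
Positions where it holds: {6, 7, 8} → 3.

3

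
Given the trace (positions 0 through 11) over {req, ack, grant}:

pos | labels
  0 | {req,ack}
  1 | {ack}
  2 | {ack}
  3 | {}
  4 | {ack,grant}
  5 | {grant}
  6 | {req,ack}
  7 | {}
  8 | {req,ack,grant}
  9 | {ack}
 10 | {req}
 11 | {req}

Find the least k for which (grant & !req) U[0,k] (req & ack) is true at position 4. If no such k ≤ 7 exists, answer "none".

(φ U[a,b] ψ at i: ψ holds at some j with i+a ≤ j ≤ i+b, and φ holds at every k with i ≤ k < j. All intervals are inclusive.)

2

Need earliest j ≥ 4 with (req & ack), and (grant & !req) at every k in [4,j-1].
  j=4: rhs fails.
  j=5: rhs fails.
  j=6: rhs holds; lhs holds on [4,5]. k = 2.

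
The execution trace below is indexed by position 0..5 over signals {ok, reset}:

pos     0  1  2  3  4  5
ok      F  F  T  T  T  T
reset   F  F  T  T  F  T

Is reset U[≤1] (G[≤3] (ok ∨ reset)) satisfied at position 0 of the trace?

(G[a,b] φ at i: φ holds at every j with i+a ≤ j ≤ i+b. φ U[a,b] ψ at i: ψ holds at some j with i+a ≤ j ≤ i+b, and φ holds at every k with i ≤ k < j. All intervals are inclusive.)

False

Need some j in [0,1] with G[≤3] (ok ∨ reset), and reset at every k in [0,j-1].
  j=0: G[≤3] (ok ∨ reset) — fails at 0.
  j=1: G[≤3] (ok ∨ reset) — fails at 1.
No j in the window works → until fails.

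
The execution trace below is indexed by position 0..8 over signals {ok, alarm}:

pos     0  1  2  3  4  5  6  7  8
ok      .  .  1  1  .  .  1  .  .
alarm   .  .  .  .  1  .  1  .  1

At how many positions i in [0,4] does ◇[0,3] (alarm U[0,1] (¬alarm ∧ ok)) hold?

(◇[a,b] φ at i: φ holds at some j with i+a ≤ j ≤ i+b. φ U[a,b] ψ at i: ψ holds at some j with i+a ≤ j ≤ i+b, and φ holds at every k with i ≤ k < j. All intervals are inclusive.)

Evaluate at each i in [0,4]:
  i=0: ✓ (witness j=2)
  i=1: ✓ (witness j=2)
  i=2: ✓ (witness j=2)
  i=3: ✓ (witness j=3)
  i=4: ✗ (none in [4,7])
Positions where it holds: {0, 1, 2, 3} → 4.

4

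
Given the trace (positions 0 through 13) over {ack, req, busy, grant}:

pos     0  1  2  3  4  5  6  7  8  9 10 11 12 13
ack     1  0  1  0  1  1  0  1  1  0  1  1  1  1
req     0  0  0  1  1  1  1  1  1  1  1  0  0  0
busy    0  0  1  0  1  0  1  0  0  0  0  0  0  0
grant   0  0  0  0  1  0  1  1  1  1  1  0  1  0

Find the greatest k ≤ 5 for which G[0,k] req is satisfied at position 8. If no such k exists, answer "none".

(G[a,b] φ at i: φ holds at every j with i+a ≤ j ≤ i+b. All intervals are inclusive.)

req must hold from j=8 onward; find where it first fails.
  j=8: holds
  j=9: holds
  j=10: holds
  j=11: fails
Holds on [8,10], so largest k = 2.

2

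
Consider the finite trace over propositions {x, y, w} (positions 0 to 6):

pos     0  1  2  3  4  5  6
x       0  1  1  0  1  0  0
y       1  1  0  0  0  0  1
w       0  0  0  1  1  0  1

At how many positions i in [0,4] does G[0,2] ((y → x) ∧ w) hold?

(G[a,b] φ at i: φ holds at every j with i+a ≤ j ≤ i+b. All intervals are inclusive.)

0

Evaluate at each i in [0,4]:
  i=0: ✗ (fails at j=0)
  i=1: ✗ (fails at j=1)
  i=2: ✗ (fails at j=2)
  i=3: ✗ (fails at j=5)
  i=4: ✗ (fails at j=5)
Positions where it holds: {} → 0.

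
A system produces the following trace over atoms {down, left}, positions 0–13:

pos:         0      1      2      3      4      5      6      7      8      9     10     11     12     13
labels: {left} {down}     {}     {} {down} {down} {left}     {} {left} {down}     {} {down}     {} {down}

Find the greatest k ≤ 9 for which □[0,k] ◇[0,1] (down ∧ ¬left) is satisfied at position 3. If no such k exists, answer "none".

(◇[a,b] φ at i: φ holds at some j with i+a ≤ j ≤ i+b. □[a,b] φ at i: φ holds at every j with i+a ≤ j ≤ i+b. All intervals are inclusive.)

◇[0,1] (down ∧ ¬left) must hold from j=3 onward; find where it first fails.
  j=3: holds
  j=4: holds
  j=5: holds
  j=6: fails
Holds on [3,5], so largest k = 2.

2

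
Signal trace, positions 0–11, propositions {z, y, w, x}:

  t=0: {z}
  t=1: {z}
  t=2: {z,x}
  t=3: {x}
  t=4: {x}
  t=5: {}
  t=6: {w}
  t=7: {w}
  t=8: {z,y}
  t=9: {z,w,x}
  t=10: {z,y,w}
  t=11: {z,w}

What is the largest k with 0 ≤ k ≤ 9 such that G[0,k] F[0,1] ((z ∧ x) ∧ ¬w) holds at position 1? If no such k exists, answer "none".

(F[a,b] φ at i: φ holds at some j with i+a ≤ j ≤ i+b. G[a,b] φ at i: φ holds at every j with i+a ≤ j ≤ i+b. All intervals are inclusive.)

1

F[0,1] ((z ∧ x) ∧ ¬w) must hold from j=1 onward; find where it first fails.
  j=1: holds
  j=2: holds
  j=3: fails
Holds on [1,2], so largest k = 1.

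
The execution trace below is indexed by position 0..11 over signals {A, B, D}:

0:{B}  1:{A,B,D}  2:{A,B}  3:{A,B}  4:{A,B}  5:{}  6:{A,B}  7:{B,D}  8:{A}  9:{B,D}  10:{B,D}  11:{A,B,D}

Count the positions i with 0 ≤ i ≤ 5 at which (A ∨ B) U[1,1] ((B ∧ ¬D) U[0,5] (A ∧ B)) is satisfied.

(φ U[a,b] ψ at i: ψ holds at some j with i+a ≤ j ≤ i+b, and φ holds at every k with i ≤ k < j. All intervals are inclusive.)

4

Evaluate at each i in [0,5]:
  i=0: ✓ (rhs at j=1; lhs holds on [0,0])
  i=1: ✓ (rhs at j=2; lhs holds on [1,1])
  i=2: ✓ (rhs at j=3; lhs holds on [2,2])
  i=3: ✓ (rhs at j=4; lhs holds on [3,3])
  i=4: ✗ (no rhs in [5,5])
  i=5: ✗ (lhs fails at k=5 before rhs at j=6)
Positions where it holds: {0, 1, 2, 3} → 4.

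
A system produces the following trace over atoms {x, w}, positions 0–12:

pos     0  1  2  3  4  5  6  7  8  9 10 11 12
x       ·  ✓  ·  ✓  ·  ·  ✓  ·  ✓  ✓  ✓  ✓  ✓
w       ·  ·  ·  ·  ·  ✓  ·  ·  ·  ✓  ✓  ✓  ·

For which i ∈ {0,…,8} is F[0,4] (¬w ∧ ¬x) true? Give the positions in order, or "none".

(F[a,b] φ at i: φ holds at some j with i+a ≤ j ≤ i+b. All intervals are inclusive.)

0, 1, 2, 3, 4, 5, 6, 7

Evaluate at each i in [0,8]:
  i=0: ✓ (witness j=0)
  i=1: ✓ (witness j=2)
  i=2: ✓ (witness j=2)
  i=3: ✓ (witness j=4)
  i=4: ✓ (witness j=4)
  i=5: ✓ (witness j=7)
  i=6: ✓ (witness j=7)
  i=7: ✓ (witness j=7)
  i=8: ✗ (none in [8,12])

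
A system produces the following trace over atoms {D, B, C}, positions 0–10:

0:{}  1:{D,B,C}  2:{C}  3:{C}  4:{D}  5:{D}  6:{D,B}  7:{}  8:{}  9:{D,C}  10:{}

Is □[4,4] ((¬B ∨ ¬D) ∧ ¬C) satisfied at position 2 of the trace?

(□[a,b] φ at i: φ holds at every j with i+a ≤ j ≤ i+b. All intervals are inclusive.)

Check ((¬B ∨ ¬D) ∧ ¬C) at every j in [6,6]:
  j=6: false
Fails at j=6 → formula fails.

Does not hold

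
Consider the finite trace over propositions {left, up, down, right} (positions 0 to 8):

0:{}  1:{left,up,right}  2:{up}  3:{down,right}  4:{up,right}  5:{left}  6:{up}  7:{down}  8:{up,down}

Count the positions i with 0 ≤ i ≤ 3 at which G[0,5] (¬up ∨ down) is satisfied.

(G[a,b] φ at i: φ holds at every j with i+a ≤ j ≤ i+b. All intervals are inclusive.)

Evaluate at each i in [0,3]:
  i=0: ✗ (fails at j=1)
  i=1: ✗ (fails at j=1)
  i=2: ✗ (fails at j=2)
  i=3: ✗ (fails at j=4)
Positions where it holds: {} → 0.

0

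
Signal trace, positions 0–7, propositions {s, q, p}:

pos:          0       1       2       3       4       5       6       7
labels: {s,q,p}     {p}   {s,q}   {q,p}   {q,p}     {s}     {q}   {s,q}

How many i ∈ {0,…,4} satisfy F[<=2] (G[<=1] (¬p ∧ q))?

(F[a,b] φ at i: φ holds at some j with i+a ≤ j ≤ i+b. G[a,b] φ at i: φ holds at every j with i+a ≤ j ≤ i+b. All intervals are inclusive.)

1

Evaluate at each i in [0,4]:
  i=0: ✗ (none in [0,2])
  i=1: ✗ (none in [1,3])
  i=2: ✗ (none in [2,4])
  i=3: ✗ (none in [3,5])
  i=4: ✓ (witness j=6)
Positions where it holds: {4} → 1.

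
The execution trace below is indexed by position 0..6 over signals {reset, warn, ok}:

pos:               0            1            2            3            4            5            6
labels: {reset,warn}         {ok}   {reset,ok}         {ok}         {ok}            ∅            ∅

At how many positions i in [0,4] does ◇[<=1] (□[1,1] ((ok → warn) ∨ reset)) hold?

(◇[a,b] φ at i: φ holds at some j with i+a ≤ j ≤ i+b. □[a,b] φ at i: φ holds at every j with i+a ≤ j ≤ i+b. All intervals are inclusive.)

4

Evaluate at each i in [0,4]:
  i=0: ✓ (witness j=1)
  i=1: ✓ (witness j=1)
  i=2: ✗ (none in [2,3])
  i=3: ✓ (witness j=4)
  i=4: ✓ (witness j=4)
Positions where it holds: {0, 1, 3, 4} → 4.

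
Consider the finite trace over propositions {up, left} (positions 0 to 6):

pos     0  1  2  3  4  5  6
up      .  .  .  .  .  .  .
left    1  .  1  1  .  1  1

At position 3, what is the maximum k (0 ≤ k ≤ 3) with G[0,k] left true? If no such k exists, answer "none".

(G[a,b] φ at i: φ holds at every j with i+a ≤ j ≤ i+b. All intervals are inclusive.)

0

left must hold from j=3 onward; find where it first fails.
  j=3: holds
  j=4: fails
Holds on [3,3], so largest k = 0.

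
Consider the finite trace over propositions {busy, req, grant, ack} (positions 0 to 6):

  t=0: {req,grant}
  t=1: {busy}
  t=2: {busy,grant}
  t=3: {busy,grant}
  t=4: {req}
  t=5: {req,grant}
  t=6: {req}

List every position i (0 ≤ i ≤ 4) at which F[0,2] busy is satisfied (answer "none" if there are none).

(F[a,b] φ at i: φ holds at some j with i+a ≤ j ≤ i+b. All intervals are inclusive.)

Evaluate at each i in [0,4]:
  i=0: ✓ (witness j=1)
  i=1: ✓ (witness j=1)
  i=2: ✓ (witness j=2)
  i=3: ✓ (witness j=3)
  i=4: ✗ (none in [4,6])

0, 1, 2, 3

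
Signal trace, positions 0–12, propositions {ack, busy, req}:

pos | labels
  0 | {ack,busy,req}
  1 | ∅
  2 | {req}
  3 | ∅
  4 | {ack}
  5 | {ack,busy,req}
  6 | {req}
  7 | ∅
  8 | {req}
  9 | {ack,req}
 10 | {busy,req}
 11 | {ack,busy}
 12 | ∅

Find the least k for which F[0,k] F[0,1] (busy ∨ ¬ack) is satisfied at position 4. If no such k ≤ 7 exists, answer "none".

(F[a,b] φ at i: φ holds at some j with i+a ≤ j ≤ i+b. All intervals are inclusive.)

0

Scan j = 4,5,… for F[0,1] (busy ∨ ¬ack):
  j=4: holds
First hit at j=4, so smallest k = 4-4 = 0.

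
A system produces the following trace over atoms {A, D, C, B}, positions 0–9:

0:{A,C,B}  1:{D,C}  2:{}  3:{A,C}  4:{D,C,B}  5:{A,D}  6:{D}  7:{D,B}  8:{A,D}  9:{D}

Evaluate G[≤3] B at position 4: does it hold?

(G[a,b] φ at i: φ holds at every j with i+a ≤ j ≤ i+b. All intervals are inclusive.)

False

Check B at every j in [4,7]:
  j=4: true
  j=5: false
  j=6: false
  j=7: true
Fails at j=5 → formula fails.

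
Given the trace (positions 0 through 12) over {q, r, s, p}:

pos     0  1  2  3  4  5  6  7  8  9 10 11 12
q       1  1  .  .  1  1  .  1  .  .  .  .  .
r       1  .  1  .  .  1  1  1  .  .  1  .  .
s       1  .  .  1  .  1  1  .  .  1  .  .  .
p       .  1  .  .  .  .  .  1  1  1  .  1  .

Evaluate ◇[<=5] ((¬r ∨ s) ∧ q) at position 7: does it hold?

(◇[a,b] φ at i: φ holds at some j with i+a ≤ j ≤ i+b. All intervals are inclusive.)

Check ((¬r ∨ s) ∧ q) at each j in [7,12]:
  j=7: false
  j=8: false
  j=9: false
  j=10: false
  j=11: false
  j=12: false
No position in the window satisfies it → formula fails.

Does not hold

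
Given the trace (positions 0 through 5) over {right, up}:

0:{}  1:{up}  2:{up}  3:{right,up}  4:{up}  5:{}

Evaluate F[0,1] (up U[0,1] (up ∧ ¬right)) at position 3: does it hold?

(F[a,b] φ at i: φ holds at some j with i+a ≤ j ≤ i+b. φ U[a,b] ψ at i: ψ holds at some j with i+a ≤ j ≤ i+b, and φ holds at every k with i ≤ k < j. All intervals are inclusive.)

Check (up U[0,1] (up ∧ ¬right)) at each j in [3,4]:
  j=3: holds
  j=4: holds
Found at j=3 → formula holds.

Holds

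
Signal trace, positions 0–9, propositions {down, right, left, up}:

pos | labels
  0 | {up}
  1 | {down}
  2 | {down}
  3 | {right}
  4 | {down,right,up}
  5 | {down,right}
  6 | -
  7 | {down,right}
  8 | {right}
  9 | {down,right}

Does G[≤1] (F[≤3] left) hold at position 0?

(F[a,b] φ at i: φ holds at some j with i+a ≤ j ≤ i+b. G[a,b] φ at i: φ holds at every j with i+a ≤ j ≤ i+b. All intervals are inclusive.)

Check F[≤3] left at every j in [0,1]:
  j=0: fails (none in [0,3])
  j=1: fails (none in [1,4])
Fails at j=0 → formula fails.

False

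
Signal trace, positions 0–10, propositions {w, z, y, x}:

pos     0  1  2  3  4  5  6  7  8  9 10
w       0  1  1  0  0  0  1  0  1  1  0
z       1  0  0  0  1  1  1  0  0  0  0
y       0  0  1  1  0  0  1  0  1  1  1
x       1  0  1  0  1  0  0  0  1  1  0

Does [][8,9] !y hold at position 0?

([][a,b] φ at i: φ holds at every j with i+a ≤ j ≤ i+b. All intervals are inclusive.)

Does not hold

Check !y at every j in [8,9]:
  j=8: false
  j=9: false
Fails at j=8 → formula fails.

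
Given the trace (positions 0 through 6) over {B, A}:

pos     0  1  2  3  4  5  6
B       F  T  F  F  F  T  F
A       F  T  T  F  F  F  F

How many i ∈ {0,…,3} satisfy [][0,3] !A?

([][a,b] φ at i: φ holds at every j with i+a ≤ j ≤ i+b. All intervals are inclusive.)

Evaluate at each i in [0,3]:
  i=0: ✗ (fails at j=1)
  i=1: ✗ (fails at j=1)
  i=2: ✗ (fails at j=2)
  i=3: ✓ (all of [3,6])
Positions where it holds: {3} → 1.

1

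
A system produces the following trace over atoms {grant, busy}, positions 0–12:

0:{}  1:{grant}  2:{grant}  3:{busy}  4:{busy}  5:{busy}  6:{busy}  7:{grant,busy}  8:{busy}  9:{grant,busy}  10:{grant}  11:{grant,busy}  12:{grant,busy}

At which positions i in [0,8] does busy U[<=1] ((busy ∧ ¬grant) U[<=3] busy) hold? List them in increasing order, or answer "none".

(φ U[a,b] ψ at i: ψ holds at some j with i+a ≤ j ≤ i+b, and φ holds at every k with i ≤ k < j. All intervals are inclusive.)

Evaluate at each i in [0,8]:
  i=0: ✗ (no rhs in [0,1])
  i=1: ✗ (no rhs in [1,2])
  i=2: ✗ (lhs fails at k=2 before rhs at j=3)
  i=3: ✓ (rhs at j=3)
  i=4: ✓ (rhs at j=4)
  i=5: ✓ (rhs at j=5)
  i=6: ✓ (rhs at j=6)
  i=7: ✓ (rhs at j=7)
  i=8: ✓ (rhs at j=8)

3, 4, 5, 6, 7, 8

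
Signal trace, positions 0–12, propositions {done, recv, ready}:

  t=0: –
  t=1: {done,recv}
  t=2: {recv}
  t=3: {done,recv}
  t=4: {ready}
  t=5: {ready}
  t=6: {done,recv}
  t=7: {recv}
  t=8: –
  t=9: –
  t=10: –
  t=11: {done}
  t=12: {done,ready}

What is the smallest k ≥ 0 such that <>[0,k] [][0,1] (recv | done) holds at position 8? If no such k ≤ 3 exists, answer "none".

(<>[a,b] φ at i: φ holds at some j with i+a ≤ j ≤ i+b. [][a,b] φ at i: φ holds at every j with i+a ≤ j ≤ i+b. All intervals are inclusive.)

3

Scan j = 8,9,… for [][0,1] (recv | done):
  j=8: fails
  j=9: fails
  j=10: fails
  j=11: holds
First hit at j=11, so smallest k = 11-8 = 3.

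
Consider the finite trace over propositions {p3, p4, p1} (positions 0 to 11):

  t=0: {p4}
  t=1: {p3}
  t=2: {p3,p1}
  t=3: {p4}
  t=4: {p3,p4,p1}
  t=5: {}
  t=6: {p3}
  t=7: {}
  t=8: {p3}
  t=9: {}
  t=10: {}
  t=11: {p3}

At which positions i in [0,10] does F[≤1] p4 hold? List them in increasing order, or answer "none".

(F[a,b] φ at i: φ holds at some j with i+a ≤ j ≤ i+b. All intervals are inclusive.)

0, 2, 3, 4

Evaluate at each i in [0,10]:
  i=0: ✓ (witness j=0)
  i=1: ✗ (none in [1,2])
  i=2: ✓ (witness j=3)
  i=3: ✓ (witness j=3)
  i=4: ✓ (witness j=4)
  i=5: ✗ (none in [5,6])
  i=6: ✗ (none in [6,7])
  i=7: ✗ (none in [7,8])
  i=8: ✗ (none in [8,9])
  i=9: ✗ (none in [9,10])
  i=10: ✗ (none in [10,11])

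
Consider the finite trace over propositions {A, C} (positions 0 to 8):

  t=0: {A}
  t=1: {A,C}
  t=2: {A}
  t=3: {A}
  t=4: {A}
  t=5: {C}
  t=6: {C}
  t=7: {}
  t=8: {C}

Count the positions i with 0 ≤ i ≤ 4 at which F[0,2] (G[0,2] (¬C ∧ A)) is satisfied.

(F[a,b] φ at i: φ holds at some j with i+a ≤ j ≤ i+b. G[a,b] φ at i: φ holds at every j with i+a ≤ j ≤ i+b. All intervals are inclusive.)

Evaluate at each i in [0,4]:
  i=0: ✓ (witness j=2)
  i=1: ✓ (witness j=2)
  i=2: ✓ (witness j=2)
  i=3: ✗ (none in [3,5])
  i=4: ✗ (none in [4,6])
Positions where it holds: {0, 1, 2} → 3.

3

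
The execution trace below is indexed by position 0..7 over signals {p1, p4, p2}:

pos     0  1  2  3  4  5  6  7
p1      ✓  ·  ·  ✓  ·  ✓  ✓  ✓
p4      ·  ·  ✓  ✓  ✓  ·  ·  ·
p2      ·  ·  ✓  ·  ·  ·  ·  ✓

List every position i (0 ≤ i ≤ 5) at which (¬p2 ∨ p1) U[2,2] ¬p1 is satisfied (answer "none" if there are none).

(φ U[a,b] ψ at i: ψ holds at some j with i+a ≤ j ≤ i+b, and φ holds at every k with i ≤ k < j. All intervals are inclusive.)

0

Evaluate at each i in [0,5]:
  i=0: ✓ (rhs at j=2; lhs holds on [0,1])
  i=1: ✗ (no rhs in [3,3])
  i=2: ✗ (lhs fails at k=2 before rhs at j=4)
  i=3: ✗ (no rhs in [5,5])
  i=4: ✗ (no rhs in [6,6])
  i=5: ✗ (no rhs in [7,7])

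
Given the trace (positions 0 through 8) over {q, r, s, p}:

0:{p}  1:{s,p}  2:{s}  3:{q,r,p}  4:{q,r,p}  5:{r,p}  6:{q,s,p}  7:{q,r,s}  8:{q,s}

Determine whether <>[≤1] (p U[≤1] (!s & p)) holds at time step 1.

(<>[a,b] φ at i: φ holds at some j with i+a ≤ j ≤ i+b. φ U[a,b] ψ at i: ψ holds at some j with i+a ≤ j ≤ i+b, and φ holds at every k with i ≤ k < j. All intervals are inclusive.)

Check (p U[≤1] (!s & p)) at each j in [1,2]:
  j=1: fails
  j=2: fails
No position in the window satisfies it → formula fails.

False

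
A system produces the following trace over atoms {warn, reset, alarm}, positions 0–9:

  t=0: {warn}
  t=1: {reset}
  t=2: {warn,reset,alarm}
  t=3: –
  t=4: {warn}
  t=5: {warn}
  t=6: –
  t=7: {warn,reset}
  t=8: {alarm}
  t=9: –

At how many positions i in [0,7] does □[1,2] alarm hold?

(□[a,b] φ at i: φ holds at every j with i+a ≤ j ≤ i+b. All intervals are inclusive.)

0

Evaluate at each i in [0,7]:
  i=0: ✗ (fails at j=1)
  i=1: ✗ (fails at j=3)
  i=2: ✗ (fails at j=3)
  i=3: ✗ (fails at j=4)
  i=4: ✗ (fails at j=5)
  i=5: ✗ (fails at j=6)
  i=6: ✗ (fails at j=7)
  i=7: ✗ (fails at j=9)
Positions where it holds: {} → 0.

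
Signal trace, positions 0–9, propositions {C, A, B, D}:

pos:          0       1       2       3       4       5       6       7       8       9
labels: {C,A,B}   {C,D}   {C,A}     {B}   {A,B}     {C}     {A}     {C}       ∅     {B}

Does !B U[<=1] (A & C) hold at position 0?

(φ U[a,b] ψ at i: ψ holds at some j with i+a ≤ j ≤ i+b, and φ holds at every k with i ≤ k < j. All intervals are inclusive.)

Yes

Need some j in [0,1] with (A & C), and !B at every k in [0,j-1].
  j=0: (A & C) holds; no prefix to check → satisfied.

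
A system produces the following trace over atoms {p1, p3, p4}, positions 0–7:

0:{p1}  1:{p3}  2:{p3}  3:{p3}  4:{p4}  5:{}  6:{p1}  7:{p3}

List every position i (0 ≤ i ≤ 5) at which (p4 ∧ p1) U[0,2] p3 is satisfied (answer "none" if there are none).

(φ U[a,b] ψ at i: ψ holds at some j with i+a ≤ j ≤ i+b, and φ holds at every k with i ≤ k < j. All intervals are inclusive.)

Evaluate at each i in [0,5]:
  i=0: ✗ (lhs fails at k=0 before rhs at j=1)
  i=1: ✓ (rhs at j=1)
  i=2: ✓ (rhs at j=2)
  i=3: ✓ (rhs at j=3)
  i=4: ✗ (no rhs in [4,6])
  i=5: ✗ (lhs fails at k=5 before rhs at j=7)

1, 2, 3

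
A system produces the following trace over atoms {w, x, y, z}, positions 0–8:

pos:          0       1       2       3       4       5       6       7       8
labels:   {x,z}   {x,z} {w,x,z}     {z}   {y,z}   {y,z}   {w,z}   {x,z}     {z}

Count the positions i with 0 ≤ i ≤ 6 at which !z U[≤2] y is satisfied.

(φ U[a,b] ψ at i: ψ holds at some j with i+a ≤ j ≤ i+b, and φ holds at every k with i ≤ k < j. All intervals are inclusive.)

2

Evaluate at each i in [0,6]:
  i=0: ✗ (no rhs in [0,2])
  i=1: ✗ (no rhs in [1,3])
  i=2: ✗ (lhs fails at k=2 before rhs at j=4)
  i=3: ✗ (lhs fails at k=3 before rhs at j=4)
  i=4: ✓ (rhs at j=4)
  i=5: ✓ (rhs at j=5)
  i=6: ✗ (no rhs in [6,8])
Positions where it holds: {4, 5} → 2.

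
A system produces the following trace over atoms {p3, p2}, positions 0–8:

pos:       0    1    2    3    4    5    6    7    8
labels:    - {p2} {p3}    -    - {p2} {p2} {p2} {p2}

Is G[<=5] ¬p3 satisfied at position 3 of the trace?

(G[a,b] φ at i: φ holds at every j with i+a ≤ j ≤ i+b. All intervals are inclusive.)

Check ¬p3 at every j in [3,8]:
  j=3: true
  j=4: true
  j=5: true
  j=6: true
  j=7: true
  j=8: true
All positions satisfy it → formula holds.

True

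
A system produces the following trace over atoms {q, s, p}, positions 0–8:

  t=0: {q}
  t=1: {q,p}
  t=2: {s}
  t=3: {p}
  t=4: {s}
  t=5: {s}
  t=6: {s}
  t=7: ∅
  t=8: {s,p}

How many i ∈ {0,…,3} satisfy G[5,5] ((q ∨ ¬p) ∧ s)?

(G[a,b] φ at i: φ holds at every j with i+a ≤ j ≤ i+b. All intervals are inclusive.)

Evaluate at each i in [0,3]:
  i=0: ✓ (all of [5,5])
  i=1: ✓ (all of [6,6])
  i=2: ✗ (fails at j=7)
  i=3: ✗ (fails at j=8)
Positions where it holds: {0, 1} → 2.

2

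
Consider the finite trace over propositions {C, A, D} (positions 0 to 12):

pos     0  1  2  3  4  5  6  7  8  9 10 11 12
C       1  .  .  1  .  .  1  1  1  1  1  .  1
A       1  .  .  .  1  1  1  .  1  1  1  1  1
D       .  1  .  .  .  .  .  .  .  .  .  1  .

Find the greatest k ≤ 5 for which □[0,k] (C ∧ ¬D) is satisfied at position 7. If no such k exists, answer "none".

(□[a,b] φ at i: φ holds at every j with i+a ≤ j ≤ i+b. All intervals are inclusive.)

(C ∧ ¬D) must hold from j=7 onward; find where it first fails.
  j=7: holds
  j=8: holds
  j=9: holds
  j=10: holds
  j=11: fails
Holds on [7,10], so largest k = 3.

3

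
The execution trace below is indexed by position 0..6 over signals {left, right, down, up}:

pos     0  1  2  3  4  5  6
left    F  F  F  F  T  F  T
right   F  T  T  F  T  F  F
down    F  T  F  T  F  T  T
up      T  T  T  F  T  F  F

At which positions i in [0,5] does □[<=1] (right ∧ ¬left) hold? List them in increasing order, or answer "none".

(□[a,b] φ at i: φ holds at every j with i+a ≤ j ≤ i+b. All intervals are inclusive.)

Evaluate at each i in [0,5]:
  i=0: ✗ (fails at j=0)
  i=1: ✓ (all of [1,2])
  i=2: ✗ (fails at j=3)
  i=3: ✗ (fails at j=3)
  i=4: ✗ (fails at j=4)
  i=5: ✗ (fails at j=5)

1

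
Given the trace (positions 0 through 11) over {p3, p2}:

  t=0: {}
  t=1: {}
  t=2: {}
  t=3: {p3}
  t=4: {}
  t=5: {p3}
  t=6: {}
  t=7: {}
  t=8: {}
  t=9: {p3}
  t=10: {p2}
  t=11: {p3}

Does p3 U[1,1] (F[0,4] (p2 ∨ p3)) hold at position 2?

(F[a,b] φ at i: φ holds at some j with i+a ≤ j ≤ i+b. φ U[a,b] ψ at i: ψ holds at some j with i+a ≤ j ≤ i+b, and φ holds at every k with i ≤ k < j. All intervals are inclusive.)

No

Need some j in [3,3] with F[0,4] (p2 ∨ p3), and p3 at every k in [2,j-1].
  j=3: F[0,4] (p2 ∨ p3) holds, but p3 fails at k=2 → not this j.
No j in the window works → until fails.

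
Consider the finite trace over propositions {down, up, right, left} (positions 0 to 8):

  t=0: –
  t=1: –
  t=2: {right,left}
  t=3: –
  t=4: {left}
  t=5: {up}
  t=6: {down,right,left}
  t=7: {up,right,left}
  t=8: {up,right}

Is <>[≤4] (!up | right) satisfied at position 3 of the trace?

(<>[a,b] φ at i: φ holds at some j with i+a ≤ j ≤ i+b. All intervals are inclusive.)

Check (!up | right) at each j in [3,7]:
  j=3: true
  j=4: true
  j=5: false
  j=6: true
  j=7: true
Found at j=3 → formula holds.

Holds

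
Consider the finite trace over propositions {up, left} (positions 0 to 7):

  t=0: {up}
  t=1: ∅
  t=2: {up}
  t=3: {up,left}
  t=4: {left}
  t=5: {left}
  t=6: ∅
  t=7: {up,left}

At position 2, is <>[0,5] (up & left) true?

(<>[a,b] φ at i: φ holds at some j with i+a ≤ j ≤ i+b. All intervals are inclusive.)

Check (up & left) at each j in [2,7]:
  j=2: false
  j=3: true
  j=4: false
  j=5: false
  j=6: false
  j=7: true
Found at j=3 → formula holds.

Yes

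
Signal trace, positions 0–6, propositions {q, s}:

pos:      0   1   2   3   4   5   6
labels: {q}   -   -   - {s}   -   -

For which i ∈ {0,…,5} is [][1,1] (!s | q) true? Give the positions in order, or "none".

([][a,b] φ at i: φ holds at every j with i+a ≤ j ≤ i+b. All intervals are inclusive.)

Evaluate at each i in [0,5]:
  i=0: ✓ (all of [1,1])
  i=1: ✓ (all of [2,2])
  i=2: ✓ (all of [3,3])
  i=3: ✗ (fails at j=4)
  i=4: ✓ (all of [5,5])
  i=5: ✓ (all of [6,6])

0, 1, 2, 4, 5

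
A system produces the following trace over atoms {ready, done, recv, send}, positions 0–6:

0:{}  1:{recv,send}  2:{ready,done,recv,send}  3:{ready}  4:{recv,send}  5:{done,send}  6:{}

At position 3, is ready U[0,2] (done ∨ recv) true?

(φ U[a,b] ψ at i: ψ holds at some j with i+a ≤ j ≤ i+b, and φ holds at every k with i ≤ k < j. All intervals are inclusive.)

True

Need some j in [3,5] with (done ∨ recv), and ready at every k in [3,j-1].
  j=3: (done ∨ recv) false.
  j=4: (done ∨ recv) holds; ready holds at every k in [3,3] → satisfied.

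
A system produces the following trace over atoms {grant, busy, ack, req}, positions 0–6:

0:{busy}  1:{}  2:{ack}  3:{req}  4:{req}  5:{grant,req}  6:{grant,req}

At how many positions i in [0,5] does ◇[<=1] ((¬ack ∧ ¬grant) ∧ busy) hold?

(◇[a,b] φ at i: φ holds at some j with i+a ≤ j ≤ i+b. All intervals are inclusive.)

1

Evaluate at each i in [0,5]:
  i=0: ✓ (witness j=0)
  i=1: ✗ (none in [1,2])
  i=2: ✗ (none in [2,3])
  i=3: ✗ (none in [3,4])
  i=4: ✗ (none in [4,5])
  i=5: ✗ (none in [5,6])
Positions where it holds: {0} → 1.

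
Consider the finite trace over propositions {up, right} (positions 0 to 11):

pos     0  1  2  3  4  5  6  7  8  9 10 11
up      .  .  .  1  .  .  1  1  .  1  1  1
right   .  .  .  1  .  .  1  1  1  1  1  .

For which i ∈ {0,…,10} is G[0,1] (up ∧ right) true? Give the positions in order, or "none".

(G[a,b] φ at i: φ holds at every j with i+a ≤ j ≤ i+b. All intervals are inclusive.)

6, 9

Evaluate at each i in [0,10]:
  i=0: ✗ (fails at j=0)
  i=1: ✗ (fails at j=1)
  i=2: ✗ (fails at j=2)
  i=3: ✗ (fails at j=4)
  i=4: ✗ (fails at j=4)
  i=5: ✗ (fails at j=5)
  i=6: ✓ (all of [6,7])
  i=7: ✗ (fails at j=8)
  i=8: ✗ (fails at j=8)
  i=9: ✓ (all of [9,10])
  i=10: ✗ (fails at j=11)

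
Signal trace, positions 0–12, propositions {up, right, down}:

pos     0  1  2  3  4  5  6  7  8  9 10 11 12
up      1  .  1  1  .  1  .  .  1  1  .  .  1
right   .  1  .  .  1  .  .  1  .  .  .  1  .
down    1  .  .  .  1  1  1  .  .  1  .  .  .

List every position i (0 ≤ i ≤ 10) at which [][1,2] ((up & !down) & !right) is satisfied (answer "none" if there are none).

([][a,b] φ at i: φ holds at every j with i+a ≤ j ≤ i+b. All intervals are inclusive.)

Evaluate at each i in [0,10]:
  i=0: ✗ (fails at j=1)
  i=1: ✓ (all of [2,3])
  i=2: ✗ (fails at j=4)
  i=3: ✗ (fails at j=4)
  i=4: ✗ (fails at j=5)
  i=5: ✗ (fails at j=6)
  i=6: ✗ (fails at j=7)
  i=7: ✗ (fails at j=9)
  i=8: ✗ (fails at j=9)
  i=9: ✗ (fails at j=10)
  i=10: ✗ (fails at j=11)

1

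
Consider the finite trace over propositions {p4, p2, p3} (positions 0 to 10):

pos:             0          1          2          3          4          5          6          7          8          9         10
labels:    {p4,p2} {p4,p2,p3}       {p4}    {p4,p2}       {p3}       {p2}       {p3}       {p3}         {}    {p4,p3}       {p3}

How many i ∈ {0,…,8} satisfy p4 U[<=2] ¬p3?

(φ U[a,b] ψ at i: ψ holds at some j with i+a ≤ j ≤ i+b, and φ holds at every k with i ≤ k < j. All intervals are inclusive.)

Evaluate at each i in [0,8]:
  i=0: ✓ (rhs at j=0)
  i=1: ✓ (rhs at j=2; lhs holds on [1,1])
  i=2: ✓ (rhs at j=2)
  i=3: ✓ (rhs at j=3)
  i=4: ✗ (lhs fails at k=4 before rhs at j=5)
  i=5: ✓ (rhs at j=5)
  i=6: ✗ (lhs fails at k=6 before rhs at j=8)
  i=7: ✗ (lhs fails at k=7 before rhs at j=8)
  i=8: ✓ (rhs at j=8)
Positions where it holds: {0, 1, 2, 3, 5, 8} → 6.

6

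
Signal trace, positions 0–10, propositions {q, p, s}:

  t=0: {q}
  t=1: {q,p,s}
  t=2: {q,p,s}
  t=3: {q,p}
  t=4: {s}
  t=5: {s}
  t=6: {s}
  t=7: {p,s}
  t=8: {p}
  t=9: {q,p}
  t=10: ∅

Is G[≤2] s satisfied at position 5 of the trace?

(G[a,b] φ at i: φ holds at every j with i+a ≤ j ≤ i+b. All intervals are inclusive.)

Check s at every j in [5,7]:
  j=5: true
  j=6: true
  j=7: true
All positions satisfy it → formula holds.

True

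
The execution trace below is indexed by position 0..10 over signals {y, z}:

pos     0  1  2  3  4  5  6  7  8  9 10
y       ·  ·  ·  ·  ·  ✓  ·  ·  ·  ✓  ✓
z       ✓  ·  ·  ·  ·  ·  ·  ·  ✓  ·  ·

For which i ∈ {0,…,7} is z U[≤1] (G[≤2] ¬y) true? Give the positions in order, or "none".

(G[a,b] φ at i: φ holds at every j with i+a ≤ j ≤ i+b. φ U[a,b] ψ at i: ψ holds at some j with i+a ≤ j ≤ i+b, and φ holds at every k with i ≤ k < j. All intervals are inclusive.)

Evaluate at each i in [0,7]:
  i=0: ✓ (rhs at j=0)
  i=1: ✓ (rhs at j=1)
  i=2: ✓ (rhs at j=2)
  i=3: ✗ (no rhs in [3,4])
  i=4: ✗ (no rhs in [4,5])
  i=5: ✗ (lhs fails at k=5 before rhs at j=6)
  i=6: ✓ (rhs at j=6)
  i=7: ✗ (no rhs in [7,8])

0, 1, 2, 6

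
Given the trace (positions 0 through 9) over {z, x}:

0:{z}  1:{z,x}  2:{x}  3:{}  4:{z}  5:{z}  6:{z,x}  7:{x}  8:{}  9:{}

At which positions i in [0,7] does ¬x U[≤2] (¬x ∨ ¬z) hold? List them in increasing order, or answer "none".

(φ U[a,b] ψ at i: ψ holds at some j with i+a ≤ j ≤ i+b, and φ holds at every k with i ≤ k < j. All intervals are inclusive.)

Evaluate at each i in [0,7]:
  i=0: ✓ (rhs at j=0)
  i=1: ✗ (lhs fails at k=1 before rhs at j=2)
  i=2: ✓ (rhs at j=2)
  i=3: ✓ (rhs at j=3)
  i=4: ✓ (rhs at j=4)
  i=5: ✓ (rhs at j=5)
  i=6: ✗ (lhs fails at k=6 before rhs at j=7)
  i=7: ✓ (rhs at j=7)

0, 2, 3, 4, 5, 7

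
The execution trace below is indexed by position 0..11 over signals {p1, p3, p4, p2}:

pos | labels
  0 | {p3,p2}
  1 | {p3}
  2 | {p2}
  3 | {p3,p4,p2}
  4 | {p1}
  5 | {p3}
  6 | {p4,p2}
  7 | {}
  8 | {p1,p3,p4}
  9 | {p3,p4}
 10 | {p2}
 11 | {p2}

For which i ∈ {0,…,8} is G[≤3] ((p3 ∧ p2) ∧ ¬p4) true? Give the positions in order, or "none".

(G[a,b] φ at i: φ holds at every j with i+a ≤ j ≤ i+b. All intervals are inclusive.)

none

Evaluate at each i in [0,8]:
  i=0: ✗ (fails at j=1)
  i=1: ✗ (fails at j=1)
  i=2: ✗ (fails at j=2)
  i=3: ✗ (fails at j=3)
  i=4: ✗ (fails at j=4)
  i=5: ✗ (fails at j=5)
  i=6: ✗ (fails at j=6)
  i=7: ✗ (fails at j=7)
  i=8: ✗ (fails at j=8)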